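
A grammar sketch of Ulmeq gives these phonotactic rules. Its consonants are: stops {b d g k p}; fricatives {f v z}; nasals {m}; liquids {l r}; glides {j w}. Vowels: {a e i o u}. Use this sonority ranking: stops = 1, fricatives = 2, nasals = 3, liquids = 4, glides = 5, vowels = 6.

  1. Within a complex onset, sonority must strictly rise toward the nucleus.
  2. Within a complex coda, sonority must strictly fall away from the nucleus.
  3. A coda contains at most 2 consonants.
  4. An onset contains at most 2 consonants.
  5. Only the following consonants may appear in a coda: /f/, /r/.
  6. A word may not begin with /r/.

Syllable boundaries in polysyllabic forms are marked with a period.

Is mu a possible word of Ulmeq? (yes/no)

yes

mu — σ1 onset /m/, coda /∅/ ok → well-formed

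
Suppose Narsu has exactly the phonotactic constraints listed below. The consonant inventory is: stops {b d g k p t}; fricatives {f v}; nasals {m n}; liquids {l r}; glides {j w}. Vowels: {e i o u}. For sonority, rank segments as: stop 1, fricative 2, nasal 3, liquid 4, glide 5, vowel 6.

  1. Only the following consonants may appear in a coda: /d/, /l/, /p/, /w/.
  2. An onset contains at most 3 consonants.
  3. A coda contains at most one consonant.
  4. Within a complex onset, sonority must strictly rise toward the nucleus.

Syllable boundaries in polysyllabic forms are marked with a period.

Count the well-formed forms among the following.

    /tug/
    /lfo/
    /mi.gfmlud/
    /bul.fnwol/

1

/tug/ — violates constraint 1: syllable 1 coda contains /g/, which is not a licensed coda consonant → ill-formed
/lfo/ — violates constraint 4: syllable 1 onset /lf/: /l/ (liquid, 4) → /f/ (fricative, 2) does not rise → ill-formed
/mi.gfmlud/ — violates constraint 2: syllable 2 onset /gfml/ has 4 consonants (> 3) → ill-formed
/bul.fnwol/ — σ1 onset /b/, coda /l/ ok; σ2 onset /fnw/ (2→3→5 rises), coda /l/ ok → well-formed
Well-formed: /bul.fnwol/ → 1.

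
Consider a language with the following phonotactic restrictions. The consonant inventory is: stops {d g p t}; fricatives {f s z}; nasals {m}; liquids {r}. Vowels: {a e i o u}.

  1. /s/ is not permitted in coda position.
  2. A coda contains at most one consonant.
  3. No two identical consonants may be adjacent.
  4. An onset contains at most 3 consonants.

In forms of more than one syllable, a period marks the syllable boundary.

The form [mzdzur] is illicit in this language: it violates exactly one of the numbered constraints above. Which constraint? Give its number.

[mzdzur]: syllable 1 onset /mzdz/ has 4 consonants (> 3).
This is a violation of constraint 4: "An onset contains at most 3 consonants."
The remaining constraints (1, 2, 3) are satisfied.

4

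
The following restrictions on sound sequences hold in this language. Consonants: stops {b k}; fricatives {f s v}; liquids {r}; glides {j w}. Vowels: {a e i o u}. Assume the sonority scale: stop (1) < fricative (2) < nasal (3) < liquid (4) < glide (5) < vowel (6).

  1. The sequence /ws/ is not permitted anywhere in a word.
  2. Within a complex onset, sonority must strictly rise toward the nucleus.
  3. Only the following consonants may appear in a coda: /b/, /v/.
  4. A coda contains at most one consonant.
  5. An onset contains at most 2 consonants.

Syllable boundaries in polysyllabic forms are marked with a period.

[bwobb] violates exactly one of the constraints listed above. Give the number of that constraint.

4

[bwobb]: syllable 1 coda /bb/ has 2 consonants (> 1).
This is a violation of constraint 4: "A coda contains at most one consonant."
The remaining constraints (1, 2, 3, 5) are satisfied.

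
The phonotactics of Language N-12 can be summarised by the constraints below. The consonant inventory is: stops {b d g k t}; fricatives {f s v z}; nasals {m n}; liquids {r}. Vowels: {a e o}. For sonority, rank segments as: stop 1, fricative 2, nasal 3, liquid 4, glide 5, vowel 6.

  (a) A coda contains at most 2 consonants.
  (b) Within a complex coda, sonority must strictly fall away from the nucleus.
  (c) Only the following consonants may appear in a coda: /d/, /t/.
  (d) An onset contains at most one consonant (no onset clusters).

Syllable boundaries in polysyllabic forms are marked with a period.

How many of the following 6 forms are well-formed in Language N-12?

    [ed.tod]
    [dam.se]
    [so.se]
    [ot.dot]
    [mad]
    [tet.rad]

[ed.tod] — σ1 onset /∅/, coda /d/ ok; σ2 onset /t/, coda /d/ ok → well-formed
[dam.se] — violates constraint (c): syllable 1 coda contains /m/, which is not a licensed coda consonant → ill-formed
[so.se] — σ1 onset /s/, coda /∅/ ok; σ2 onset /s/, coda /∅/ ok → well-formed
[ot.dot] — σ1 onset /∅/, coda /t/ ok; σ2 onset /d/, coda /t/ ok → well-formed
[mad] — σ1 onset /m/, coda /d/ ok → well-formed
[tet.rad] — σ1 onset /t/, coda /t/ ok; σ2 onset /r/, coda /d/ ok → well-formed
Well-formed: [ed.tod], [so.se], [ot.dot], [mad], [tet.rad] → 5.

5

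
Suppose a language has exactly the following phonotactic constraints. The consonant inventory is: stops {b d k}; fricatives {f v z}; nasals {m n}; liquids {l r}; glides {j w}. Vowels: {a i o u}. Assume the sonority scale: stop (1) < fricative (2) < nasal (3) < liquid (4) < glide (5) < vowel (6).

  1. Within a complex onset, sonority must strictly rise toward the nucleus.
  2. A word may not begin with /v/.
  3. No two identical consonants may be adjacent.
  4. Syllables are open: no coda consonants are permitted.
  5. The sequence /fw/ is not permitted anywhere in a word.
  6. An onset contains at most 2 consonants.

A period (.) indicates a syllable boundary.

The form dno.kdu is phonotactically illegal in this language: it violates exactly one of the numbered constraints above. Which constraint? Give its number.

1

dno.kdu: syllable 2 onset /kd/: /k/ (stop, 1) → /d/ (stop, 1) does not rise.
This is a violation of constraint 1: "Within a complex onset, sonority must strictly rise toward the nucleus."
The remaining constraints (2, 3, 4, 5, 6) are satisfied.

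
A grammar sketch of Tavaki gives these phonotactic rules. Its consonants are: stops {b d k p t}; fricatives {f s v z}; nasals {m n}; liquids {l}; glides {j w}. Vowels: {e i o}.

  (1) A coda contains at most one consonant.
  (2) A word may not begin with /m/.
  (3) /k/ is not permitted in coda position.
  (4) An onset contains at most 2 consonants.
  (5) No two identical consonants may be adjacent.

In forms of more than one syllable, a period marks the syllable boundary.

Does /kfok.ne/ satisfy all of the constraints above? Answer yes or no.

no

/kfok.ne/ — violates constraint 3: syllable 1 coda contains /k/ → phonotactically illegal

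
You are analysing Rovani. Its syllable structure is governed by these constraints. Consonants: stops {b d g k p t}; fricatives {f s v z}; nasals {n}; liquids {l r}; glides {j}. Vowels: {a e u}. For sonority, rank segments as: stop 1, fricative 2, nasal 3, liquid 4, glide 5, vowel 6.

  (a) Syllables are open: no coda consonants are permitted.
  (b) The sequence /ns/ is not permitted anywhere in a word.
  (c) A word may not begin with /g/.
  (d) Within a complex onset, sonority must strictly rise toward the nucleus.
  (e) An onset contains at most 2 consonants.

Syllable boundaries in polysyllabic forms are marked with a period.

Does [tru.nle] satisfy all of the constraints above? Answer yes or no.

[tru.nle] — σ1 onset /tr/ (1→4 rises), coda /∅/ ok; σ2 onset /nl/ (3→4 rises), coda /∅/ ok → well-formed

yes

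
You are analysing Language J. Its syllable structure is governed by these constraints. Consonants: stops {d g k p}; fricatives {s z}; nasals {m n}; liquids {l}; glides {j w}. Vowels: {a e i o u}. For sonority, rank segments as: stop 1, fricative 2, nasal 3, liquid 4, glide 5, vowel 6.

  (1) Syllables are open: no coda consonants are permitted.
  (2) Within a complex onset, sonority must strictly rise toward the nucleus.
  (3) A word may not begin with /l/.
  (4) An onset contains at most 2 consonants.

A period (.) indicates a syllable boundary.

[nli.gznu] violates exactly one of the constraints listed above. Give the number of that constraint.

[nli.gznu]: syllable 2 onset /gzn/ has 3 consonants (> 2).
This is a violation of constraint 4: "An onset contains at most 2 consonants."
The remaining constraints (1, 2, 3) are satisfied.

4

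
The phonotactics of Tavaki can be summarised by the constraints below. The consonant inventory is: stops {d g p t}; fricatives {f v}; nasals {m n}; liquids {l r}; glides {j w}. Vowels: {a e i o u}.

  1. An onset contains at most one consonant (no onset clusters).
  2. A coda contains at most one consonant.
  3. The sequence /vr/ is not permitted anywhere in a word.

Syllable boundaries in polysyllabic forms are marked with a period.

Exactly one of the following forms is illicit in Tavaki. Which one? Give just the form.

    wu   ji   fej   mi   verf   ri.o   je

verf

wu — σ1 onset /w/, coda /∅/ ok → licit
ji — σ1 onset /j/, coda /∅/ ok → licit
fej — σ1 onset /f/, coda /j/ ok → licit
mi — σ1 onset /m/, coda /∅/ ok → licit
verf — violates constraint 2: syllable 1 coda /rf/ has 2 consonants (> 1) → illicit
ri.o — σ1 onset /r/, coda /∅/ ok; σ2 onset /∅/, coda /∅/ ok → licit
je — σ1 onset /j/, coda /∅/ ok → licit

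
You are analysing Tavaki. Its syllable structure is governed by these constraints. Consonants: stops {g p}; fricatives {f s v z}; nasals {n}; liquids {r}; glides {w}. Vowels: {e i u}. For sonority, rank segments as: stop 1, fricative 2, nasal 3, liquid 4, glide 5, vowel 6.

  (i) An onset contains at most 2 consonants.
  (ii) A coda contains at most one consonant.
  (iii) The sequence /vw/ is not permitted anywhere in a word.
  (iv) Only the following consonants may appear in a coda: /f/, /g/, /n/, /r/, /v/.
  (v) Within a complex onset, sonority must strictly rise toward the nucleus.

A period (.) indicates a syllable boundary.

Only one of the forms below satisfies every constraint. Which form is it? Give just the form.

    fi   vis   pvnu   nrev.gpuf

fi — σ1 onset /f/, coda /∅/ ok → well-formed
vis — violates constraint (iv): syllable 1 coda contains /s/, which is not a licensed coda consonant → ill-formed
pvnu — violates constraint (i): syllable 1 onset /pvn/ has 3 consonants (> 2) → ill-formed
nrev.gpuf — violates constraint (v): syllable 2 onset /gp/: /g/ (stop, 1) → /p/ (stop, 1) does not rise → ill-formed

fi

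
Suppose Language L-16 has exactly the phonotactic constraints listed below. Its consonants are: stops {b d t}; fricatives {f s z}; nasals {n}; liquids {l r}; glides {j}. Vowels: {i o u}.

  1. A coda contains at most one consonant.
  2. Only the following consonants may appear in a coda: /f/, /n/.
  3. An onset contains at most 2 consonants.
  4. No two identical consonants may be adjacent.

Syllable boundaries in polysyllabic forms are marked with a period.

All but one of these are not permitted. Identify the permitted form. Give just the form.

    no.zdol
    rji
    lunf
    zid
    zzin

no.zdol — violates constraint 2: syllable 2 coda contains /l/, which is not a licensed coda consonant → not permitted
rji — σ1 onset /rj/ (2C), coda /∅/ ok → permitted
lunf — violates constraint 1: syllable 1 coda /nf/ has 2 consonants (> 1) → not permitted
zid — violates constraint 2: syllable 1 coda contains /d/, which is not a licensed coda consonant → not permitted
zzin — violates constraint 4: adjacent identical consonants /zz/ → not permitted

rji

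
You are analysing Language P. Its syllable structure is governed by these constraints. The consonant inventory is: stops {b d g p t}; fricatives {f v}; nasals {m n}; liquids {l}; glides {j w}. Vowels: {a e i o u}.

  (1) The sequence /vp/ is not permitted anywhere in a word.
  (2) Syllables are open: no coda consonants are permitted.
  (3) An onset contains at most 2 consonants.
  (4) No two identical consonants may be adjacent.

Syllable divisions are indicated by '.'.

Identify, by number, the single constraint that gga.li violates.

4

gga.li: adjacent identical consonants /gg/.
This is a violation of constraint 4: "No two identical consonants may be adjacent."
The remaining constraints (1, 2, 3) are satisfied.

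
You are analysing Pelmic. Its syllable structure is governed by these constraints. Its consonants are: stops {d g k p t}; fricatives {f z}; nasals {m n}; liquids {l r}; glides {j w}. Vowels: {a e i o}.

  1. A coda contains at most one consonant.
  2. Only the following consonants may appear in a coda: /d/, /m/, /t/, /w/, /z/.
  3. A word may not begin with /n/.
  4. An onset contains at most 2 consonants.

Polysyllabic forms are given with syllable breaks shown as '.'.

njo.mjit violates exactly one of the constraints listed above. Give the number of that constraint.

njo.mjit: word begins with /n/.
This is a violation of constraint 3: "A word may not begin with /n/."
The remaining constraints (1, 2, 4) are satisfied.

3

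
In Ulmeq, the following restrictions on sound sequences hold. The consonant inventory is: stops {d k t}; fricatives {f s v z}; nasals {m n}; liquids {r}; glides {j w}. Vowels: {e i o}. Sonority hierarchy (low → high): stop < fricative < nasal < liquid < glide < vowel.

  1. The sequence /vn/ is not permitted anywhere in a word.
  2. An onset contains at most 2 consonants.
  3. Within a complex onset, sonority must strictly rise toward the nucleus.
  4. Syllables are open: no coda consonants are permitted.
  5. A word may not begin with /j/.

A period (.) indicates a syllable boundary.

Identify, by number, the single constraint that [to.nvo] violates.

[to.nvo]: syllable 2 onset /nv/: /n/ (nasal, 3) → /v/ (fricative, 2) does not rise.
This is a violation of constraint 3: "Within a complex onset, sonority must strictly rise toward the nucleus."
The remaining constraints (1, 2, 4, 5) are satisfied.

3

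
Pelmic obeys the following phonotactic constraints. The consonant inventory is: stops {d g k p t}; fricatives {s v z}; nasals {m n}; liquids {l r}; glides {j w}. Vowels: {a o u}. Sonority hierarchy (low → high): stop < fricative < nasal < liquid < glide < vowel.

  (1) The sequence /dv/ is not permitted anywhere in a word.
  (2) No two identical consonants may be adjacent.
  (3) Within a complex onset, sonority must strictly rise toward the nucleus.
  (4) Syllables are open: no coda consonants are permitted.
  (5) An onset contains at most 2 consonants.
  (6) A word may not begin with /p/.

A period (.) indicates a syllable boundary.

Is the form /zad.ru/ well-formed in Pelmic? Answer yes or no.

no

/zad.ru/ — violates constraint 4: syllable 1 coda /d/ has 1 consonant (> 0) → ill-formed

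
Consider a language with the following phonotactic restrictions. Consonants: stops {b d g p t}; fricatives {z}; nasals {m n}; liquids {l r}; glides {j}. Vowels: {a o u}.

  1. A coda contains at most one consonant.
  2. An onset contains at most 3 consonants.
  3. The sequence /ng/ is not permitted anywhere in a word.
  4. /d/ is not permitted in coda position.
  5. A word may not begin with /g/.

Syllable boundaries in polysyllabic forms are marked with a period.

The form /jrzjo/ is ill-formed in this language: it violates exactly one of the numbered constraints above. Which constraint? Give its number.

/jrzjo/: syllable 1 onset /jrzj/ has 4 consonants (> 3).
This is a violation of constraint 2: "An onset contains at most 3 consonants."
The remaining constraints (1, 3, 4, 5) are satisfied.

2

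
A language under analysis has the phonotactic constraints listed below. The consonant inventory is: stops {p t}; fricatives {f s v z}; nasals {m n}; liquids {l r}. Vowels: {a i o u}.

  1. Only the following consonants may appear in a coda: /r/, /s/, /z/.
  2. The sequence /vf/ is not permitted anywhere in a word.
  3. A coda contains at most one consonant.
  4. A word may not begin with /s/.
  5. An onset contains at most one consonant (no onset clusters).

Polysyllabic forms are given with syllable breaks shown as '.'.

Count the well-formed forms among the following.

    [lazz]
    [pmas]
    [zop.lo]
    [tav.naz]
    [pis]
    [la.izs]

1

[lazz] — violates constraint 3: syllable 1 coda /zz/ has 2 consonants (> 1) → ill-formed
[pmas] — violates constraint 5: syllable 1 onset /pm/ has 2 consonants (> 1) → ill-formed
[zop.lo] — violates constraint 1: syllable 1 coda contains /p/, which is not a licensed coda consonant → ill-formed
[tav.naz] — violates constraint 1: syllable 1 coda contains /v/, which is not a licensed coda consonant → ill-formed
[pis] — σ1 onset /p/, coda /s/ ok → well-formed
[la.izs] — violates constraint 3: syllable 2 coda /zs/ has 2 consonants (> 1) → ill-formed
Well-formed: [pis] → 1.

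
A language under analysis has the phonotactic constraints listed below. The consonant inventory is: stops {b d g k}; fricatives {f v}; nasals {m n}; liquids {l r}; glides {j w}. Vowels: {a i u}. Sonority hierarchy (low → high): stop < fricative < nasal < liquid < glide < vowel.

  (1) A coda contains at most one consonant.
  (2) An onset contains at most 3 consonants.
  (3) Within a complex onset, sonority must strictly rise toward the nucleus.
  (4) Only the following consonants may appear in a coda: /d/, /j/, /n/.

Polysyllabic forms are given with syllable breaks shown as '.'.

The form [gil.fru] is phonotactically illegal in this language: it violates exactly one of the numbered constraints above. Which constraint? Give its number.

4

[gil.fru]: syllable 1 coda contains /l/, which is not a licensed coda consonant.
This is a violation of constraint 4: "Only the following consonants may appear in a coda: /d/, /j/, /n/."
The remaining constraints (1, 2, 3) are satisfied.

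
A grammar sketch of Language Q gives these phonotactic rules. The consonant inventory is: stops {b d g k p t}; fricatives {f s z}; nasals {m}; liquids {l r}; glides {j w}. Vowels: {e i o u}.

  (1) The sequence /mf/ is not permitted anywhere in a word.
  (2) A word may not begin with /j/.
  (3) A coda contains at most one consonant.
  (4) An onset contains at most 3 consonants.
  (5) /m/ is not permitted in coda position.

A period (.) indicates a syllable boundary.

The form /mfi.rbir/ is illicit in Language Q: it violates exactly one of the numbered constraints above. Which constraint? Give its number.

1

/mfi.rbir/: contains banned sequence /mf/.
This is a violation of constraint 1: "The sequence /mf/ is not permitted anywhere in a word."
The remaining constraints (2, 3, 4, 5) are satisfied.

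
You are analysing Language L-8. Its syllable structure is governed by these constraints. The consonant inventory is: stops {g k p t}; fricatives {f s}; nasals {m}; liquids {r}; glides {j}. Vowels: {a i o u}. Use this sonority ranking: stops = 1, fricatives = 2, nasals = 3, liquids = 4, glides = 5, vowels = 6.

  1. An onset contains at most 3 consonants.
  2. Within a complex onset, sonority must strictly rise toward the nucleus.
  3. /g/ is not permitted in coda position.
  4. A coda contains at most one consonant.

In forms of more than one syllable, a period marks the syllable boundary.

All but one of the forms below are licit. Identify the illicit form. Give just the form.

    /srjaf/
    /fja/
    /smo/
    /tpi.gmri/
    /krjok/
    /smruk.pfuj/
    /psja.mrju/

/tpi.gmri/

/srjaf/ — σ1 onset /srj/ (2→4→5 rises), coda /f/ ok → licit
/fja/ — σ1 onset /fj/ (2→5 rises), coda /∅/ ok → licit
/smo/ — σ1 onset /sm/ (2→3 rises), coda /∅/ ok → licit
/tpi.gmri/ — violates constraint 2: syllable 1 onset /tp/: /t/ (stop, 1) → /p/ (stop, 1) does not rise → illicit
/krjok/ — σ1 onset /krj/ (1→4→5 rises), coda /k/ ok → licit
/smruk.pfuj/ — σ1 onset /smr/ (2→3→4 rises), coda /k/ ok; σ2 onset /pf/ (1→2 rises), coda /j/ ok → licit
/psja.mrju/ — σ1 onset /psj/ (1→2→5 rises), coda /∅/ ok; σ2 onset /mrj/ (3→4→5 rises), coda /∅/ ok → licit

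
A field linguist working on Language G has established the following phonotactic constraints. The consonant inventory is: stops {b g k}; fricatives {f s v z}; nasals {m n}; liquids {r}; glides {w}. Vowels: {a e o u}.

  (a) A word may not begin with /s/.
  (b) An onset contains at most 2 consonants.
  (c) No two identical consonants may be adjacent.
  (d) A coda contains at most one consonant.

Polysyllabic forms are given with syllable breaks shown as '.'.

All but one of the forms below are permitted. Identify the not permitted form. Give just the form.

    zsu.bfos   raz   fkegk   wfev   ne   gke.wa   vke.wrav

zsu.bfos — σ1 onset /zs/ (2C), coda /∅/ ok; σ2 onset /bf/ (2C), coda /s/ ok → permitted
raz — σ1 onset /r/, coda /z/ ok → permitted
fkegk — violates constraint (d): syllable 1 coda /gk/ has 2 consonants (> 1) → not permitted
wfev — σ1 onset /wf/ (2C), coda /v/ ok → permitted
ne — σ1 onset /n/, coda /∅/ ok → permitted
gke.wa — σ1 onset /gk/ (2C), coda /∅/ ok; σ2 onset /w/, coda /∅/ ok → permitted
vke.wrav — σ1 onset /vk/ (2C), coda /∅/ ok; σ2 onset /wr/ (2C), coda /v/ ok → permitted

fkegk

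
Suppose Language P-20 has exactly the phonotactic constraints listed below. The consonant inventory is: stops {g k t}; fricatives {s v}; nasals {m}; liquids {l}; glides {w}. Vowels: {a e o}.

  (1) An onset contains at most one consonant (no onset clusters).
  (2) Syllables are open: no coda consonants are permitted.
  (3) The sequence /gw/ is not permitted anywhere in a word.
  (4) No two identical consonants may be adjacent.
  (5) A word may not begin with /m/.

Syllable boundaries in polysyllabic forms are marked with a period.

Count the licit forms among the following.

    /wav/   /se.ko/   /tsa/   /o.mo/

/wav/ — violates constraint 2: syllable 1 coda /v/ has 1 consonant (> 0) → illicit
/se.ko/ — σ1 onset /s/, coda /∅/ ok; σ2 onset /k/, coda /∅/ ok → licit
/tsa/ — violates constraint 1: syllable 1 onset /ts/ has 2 consonants (> 1) → illicit
/o.mo/ — σ1 onset /∅/, coda /∅/ ok; σ2 onset /m/, coda /∅/ ok → licit
Licit: /se.ko/, /o.mo/ → 2.

2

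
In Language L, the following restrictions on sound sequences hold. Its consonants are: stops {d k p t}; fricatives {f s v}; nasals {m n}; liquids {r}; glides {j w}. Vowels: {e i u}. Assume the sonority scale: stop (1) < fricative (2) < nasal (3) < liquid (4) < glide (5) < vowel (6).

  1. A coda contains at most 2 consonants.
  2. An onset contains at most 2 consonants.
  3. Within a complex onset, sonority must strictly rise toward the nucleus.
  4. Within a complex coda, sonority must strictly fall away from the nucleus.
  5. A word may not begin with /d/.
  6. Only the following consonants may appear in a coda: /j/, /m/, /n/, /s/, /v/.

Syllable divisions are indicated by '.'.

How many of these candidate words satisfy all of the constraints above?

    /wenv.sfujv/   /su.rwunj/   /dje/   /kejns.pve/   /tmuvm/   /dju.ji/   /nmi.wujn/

0

/wenv.sfujv/ — violates constraint 3: syllable 2 onset /sf/: /s/ (fricative, 2) → /f/ (fricative, 2) does not rise → ill-formed
/su.rwunj/ — violates constraint 4: syllable 2 coda /nj/: /n/ (nasal, 3) → /j/ (glide, 5) does not fall → ill-formed
/dje/ — violates constraint 5: word begins with /d/ → ill-formed
/kejns.pve/ — violates constraint 1: syllable 1 coda /jns/ has 3 consonants (> 2) → ill-formed
/tmuvm/ — violates constraint 4: syllable 1 coda /vm/: /v/ (fricative, 2) → /m/ (nasal, 3) does not fall → ill-formed
/dju.ji/ — violates constraint 5: word begins with /d/ → ill-formed
/nmi.wujn/ — violates constraint 3: syllable 1 onset /nm/: /n/ (nasal, 3) → /m/ (nasal, 3) does not rise → ill-formed
No form is well-formed → 0.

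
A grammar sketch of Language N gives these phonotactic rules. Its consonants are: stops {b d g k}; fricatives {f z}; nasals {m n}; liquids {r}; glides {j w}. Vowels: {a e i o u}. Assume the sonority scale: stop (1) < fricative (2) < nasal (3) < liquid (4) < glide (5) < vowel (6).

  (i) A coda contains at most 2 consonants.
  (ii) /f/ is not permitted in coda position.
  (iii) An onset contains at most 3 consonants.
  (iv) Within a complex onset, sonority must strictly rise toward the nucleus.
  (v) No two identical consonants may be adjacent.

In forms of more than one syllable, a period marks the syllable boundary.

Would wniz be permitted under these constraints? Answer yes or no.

wniz — violates constraint (iv): syllable 1 onset /wn/: /w/ (glide, 5) → /n/ (nasal, 3) does not rise → not permitted

no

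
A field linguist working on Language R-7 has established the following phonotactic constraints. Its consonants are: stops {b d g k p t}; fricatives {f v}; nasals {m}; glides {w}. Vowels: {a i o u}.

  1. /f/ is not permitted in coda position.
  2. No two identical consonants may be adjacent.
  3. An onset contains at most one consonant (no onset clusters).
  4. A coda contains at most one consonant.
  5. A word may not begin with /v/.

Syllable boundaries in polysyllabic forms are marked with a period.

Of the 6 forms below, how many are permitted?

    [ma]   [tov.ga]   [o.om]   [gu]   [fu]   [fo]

[ma] — σ1 onset /m/, coda /∅/ ok → permitted
[tov.ga] — σ1 onset /t/, coda /v/ ok; σ2 onset /g/, coda /∅/ ok → permitted
[o.om] — σ1 onset /∅/, coda /∅/ ok; σ2 onset /∅/, coda /m/ ok → permitted
[gu] — σ1 onset /g/, coda /∅/ ok → permitted
[fu] — σ1 onset /f/, coda /∅/ ok → permitted
[fo] — σ1 onset /f/, coda /∅/ ok → permitted
Permitted: [ma], [tov.ga], [o.om], [gu], [fu], [fo] → 6.

6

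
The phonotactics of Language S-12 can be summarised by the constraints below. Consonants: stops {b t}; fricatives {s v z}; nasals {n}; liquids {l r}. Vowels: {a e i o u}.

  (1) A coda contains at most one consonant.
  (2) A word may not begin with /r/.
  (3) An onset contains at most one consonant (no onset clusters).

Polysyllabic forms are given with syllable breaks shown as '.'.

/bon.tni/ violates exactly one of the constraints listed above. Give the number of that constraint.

3

/bon.tni/: syllable 2 onset /tn/ has 2 consonants (> 1).
This is a violation of constraint 3: "An onset contains at most one consonant (no onset clusters)."
The remaining constraints (1, 2) are satisfied.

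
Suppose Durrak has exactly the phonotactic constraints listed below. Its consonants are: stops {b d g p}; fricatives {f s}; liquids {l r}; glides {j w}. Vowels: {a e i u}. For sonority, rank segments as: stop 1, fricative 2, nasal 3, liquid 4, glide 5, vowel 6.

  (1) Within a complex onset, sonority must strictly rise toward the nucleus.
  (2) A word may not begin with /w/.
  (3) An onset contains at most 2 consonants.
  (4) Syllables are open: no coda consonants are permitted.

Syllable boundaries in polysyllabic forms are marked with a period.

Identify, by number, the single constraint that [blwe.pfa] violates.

[blwe.pfa]: syllable 1 onset /blw/ has 3 consonants (> 2).
This is a violation of constraint 3: "An onset contains at most 2 consonants."
The remaining constraints (1, 2, 4) are satisfied.

3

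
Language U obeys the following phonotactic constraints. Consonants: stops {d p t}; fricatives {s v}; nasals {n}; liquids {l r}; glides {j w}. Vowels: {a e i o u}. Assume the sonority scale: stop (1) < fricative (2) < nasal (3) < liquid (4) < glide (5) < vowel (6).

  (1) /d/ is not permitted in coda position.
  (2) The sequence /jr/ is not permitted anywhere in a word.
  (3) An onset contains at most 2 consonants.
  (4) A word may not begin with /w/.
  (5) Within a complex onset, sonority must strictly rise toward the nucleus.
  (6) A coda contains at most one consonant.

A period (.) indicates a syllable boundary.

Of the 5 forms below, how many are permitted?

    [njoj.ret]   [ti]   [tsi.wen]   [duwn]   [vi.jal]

[njoj.ret] — violates constraint 2: contains banned sequence /jr/ → not permitted
[ti] — σ1 onset /t/, coda /∅/ ok → permitted
[tsi.wen] — σ1 onset /ts/ (1→2 rises), coda /∅/ ok; σ2 onset /w/, coda /n/ ok → permitted
[duwn] — violates constraint 6: syllable 1 coda /wn/ has 2 consonants (> 1) → not permitted
[vi.jal] — σ1 onset /v/, coda /∅/ ok; σ2 onset /j/, coda /l/ ok → permitted
Permitted: [ti], [tsi.wen], [vi.jal] → 3.

3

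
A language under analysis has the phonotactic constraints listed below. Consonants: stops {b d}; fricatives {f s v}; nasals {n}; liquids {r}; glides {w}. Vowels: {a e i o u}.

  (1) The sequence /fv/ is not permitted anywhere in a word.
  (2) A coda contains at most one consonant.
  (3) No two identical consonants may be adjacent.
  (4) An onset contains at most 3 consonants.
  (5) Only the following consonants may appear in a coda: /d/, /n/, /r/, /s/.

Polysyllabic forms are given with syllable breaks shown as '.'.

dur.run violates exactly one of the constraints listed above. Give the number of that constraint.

dur.run: adjacent identical consonants /rr/.
This is a violation of constraint 3: "No two identical consonants may be adjacent."
The remaining constraints (1, 2, 4, 5) are satisfied.

3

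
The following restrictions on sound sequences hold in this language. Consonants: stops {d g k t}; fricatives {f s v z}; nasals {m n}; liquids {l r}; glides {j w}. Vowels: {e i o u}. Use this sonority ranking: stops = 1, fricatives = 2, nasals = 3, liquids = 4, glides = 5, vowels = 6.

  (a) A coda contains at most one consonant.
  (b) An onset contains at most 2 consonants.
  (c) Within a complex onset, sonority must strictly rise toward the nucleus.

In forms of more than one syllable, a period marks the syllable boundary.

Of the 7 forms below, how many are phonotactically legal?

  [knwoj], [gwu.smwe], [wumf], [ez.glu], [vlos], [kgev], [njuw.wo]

[knwoj] — violates constraint (b): syllable 1 onset /knw/ has 3 consonants (> 2) → phonotactically illegal
[gwu.smwe] — violates constraint (b): syllable 2 onset /smw/ has 3 consonants (> 2) → phonotactically illegal
[wumf] — violates constraint (a): syllable 1 coda /mf/ has 2 consonants (> 1) → phonotactically illegal
[ez.glu] — σ1 onset /∅/, coda /z/ ok; σ2 onset /gl/ (1→4 rises), coda /∅/ ok → phonotactically legal
[vlos] — σ1 onset /vl/ (2→4 rises), coda /s/ ok → phonotactically legal
[kgev] — violates constraint (c): syllable 1 onset /kg/: /k/ (stop, 1) → /g/ (stop, 1) does not rise → phonotactically illegal
[njuw.wo] — σ1 onset /nj/ (3→5 rises), coda /w/ ok; σ2 onset /w/, coda /∅/ ok → phonotactically legal
Phonotactically legal: [ez.glu], [vlos], [njuw.wo] → 3.

3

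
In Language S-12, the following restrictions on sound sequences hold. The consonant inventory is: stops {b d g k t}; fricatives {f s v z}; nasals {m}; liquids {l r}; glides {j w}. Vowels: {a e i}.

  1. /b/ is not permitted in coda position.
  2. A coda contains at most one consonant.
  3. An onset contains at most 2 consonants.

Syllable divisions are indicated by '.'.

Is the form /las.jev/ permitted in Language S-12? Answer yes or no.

/las.jev/ — σ1 onset /l/, coda /s/ ok; σ2 onset /j/, coda /v/ ok → permitted

yes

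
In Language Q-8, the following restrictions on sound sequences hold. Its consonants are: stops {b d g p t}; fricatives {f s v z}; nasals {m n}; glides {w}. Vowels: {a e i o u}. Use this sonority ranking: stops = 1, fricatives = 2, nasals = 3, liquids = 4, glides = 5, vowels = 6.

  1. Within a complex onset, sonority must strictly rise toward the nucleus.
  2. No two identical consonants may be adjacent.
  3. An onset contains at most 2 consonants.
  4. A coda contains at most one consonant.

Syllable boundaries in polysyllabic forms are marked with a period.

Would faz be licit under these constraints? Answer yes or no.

yes

faz — σ1 onset /f/, coda /z/ ok → licit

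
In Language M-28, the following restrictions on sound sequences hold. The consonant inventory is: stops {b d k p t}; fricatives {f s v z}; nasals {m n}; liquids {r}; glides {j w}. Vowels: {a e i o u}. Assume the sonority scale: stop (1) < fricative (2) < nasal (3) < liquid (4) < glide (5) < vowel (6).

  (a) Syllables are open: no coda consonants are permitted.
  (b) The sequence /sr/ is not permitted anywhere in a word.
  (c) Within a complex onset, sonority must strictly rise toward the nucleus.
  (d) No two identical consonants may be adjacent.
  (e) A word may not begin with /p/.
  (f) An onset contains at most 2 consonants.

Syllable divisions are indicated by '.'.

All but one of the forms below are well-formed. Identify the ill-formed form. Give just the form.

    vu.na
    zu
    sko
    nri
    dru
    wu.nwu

vu.na — σ1 onset /v/, coda /∅/ ok; σ2 onset /n/, coda /∅/ ok → well-formed
zu — σ1 onset /z/, coda /∅/ ok → well-formed
sko — violates constraint (c): syllable 1 onset /sk/: /s/ (fricative, 2) → /k/ (stop, 1) does not rise → ill-formed
nri — σ1 onset /nr/ (3→4 rises), coda /∅/ ok → well-formed
dru — σ1 onset /dr/ (1→4 rises), coda /∅/ ok → well-formed
wu.nwu — σ1 onset /w/, coda /∅/ ok; σ2 onset /nw/ (3→5 rises), coda /∅/ ok → well-formed

sko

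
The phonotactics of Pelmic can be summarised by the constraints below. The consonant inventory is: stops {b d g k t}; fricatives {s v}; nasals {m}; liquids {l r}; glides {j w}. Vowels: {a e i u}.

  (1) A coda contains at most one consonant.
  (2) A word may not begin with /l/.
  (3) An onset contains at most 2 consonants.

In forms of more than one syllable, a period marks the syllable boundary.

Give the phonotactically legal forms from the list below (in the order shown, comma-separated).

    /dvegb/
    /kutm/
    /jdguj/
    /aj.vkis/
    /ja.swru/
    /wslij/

/aj.vkis/

/dvegb/ — violates constraint 1: syllable 1 coda /gb/ has 2 consonants (> 1) → phonotactically illegal
/kutm/ — violates constraint 1: syllable 1 coda /tm/ has 2 consonants (> 1) → phonotactically illegal
/jdguj/ — violates constraint 3: syllable 1 onset /jdg/ has 3 consonants (> 2) → phonotactically illegal
/aj.vkis/ — σ1 onset /∅/, coda /j/ ok; σ2 onset /vk/ (2C), coda /s/ ok → phonotactically legal
/ja.swru/ — violates constraint 3: syllable 2 onset /swr/ has 3 consonants (> 2) → phonotactically illegal
/wslij/ — violates constraint 3: syllable 1 onset /wsl/ has 3 consonants (> 2) → phonotactically illegal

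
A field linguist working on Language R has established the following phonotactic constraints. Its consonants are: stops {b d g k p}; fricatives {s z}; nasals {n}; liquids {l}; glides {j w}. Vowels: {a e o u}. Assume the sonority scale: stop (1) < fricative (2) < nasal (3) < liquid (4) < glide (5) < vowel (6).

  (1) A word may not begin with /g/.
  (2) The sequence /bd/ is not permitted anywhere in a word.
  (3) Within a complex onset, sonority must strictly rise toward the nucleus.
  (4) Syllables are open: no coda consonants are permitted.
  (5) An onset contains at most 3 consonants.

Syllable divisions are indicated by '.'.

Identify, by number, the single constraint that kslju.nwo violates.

kslju.nwo: syllable 1 onset /kslj/ has 4 consonants (> 3).
This is a violation of constraint 5: "An onset contains at most 3 consonants."
The remaining constraints (1, 2, 3, 4) are satisfied.

5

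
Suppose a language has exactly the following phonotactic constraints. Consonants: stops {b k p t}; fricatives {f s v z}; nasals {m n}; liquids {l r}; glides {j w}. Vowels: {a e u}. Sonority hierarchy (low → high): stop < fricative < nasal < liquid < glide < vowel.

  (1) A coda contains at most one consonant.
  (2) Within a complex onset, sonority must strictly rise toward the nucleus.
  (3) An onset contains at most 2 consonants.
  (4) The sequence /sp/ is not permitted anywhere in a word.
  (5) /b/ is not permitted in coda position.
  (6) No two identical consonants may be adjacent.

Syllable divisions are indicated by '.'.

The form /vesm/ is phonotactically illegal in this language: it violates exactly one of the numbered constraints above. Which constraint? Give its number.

1

/vesm/: syllable 1 coda /sm/ has 2 consonants (> 1).
This is a violation of constraint 1: "A coda contains at most one consonant."
The remaining constraints (2, 3, 4, 5, 6) are satisfied.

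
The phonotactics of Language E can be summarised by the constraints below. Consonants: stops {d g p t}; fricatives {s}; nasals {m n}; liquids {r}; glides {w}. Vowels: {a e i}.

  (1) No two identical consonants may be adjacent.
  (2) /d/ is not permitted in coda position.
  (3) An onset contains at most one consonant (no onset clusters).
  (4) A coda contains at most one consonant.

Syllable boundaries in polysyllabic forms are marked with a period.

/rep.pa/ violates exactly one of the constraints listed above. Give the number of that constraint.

/rep.pa/: adjacent identical consonants /pp/.
This is a violation of constraint 1: "No two identical consonants may be adjacent."
The remaining constraints (2, 3, 4) are satisfied.

1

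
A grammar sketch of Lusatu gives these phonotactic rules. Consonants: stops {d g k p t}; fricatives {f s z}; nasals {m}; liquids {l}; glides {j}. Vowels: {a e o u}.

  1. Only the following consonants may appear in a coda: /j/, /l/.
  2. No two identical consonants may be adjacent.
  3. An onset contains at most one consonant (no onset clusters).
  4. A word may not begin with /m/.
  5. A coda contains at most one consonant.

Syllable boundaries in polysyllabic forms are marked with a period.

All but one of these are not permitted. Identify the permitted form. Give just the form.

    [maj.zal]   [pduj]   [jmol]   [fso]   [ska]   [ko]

[ko]

[maj.zal] — violates constraint 4: word begins with /m/ → not permitted
[pduj] — violates constraint 3: syllable 1 onset /pd/ has 2 consonants (> 1) → not permitted
[jmol] — violates constraint 3: syllable 1 onset /jm/ has 2 consonants (> 1) → not permitted
[fso] — violates constraint 3: syllable 1 onset /fs/ has 2 consonants (> 1) → not permitted
[ska] — violates constraint 3: syllable 1 onset /sk/ has 2 consonants (> 1) → not permitted
[ko] — σ1 onset /k/, coda /∅/ ok → permitted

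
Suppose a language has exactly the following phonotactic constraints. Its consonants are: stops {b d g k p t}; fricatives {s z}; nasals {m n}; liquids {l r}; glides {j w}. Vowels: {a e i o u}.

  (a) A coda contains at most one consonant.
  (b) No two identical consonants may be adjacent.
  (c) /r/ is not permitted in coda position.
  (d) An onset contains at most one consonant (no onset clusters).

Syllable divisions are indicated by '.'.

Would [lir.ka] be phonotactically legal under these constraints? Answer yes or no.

[lir.ka] — violates constraint (c): syllable 1 coda contains /r/ → phonotactically illegal

no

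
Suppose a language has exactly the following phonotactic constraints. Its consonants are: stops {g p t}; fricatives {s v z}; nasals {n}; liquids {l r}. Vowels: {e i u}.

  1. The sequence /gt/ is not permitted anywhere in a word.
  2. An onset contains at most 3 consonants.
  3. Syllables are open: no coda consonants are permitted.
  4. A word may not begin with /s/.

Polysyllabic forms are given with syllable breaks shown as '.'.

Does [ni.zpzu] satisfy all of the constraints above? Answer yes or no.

[ni.zpzu] — σ1 onset /n/, coda /∅/ ok; σ2 onset /zpz/ (3C), coda /∅/ ok → well-formed

yes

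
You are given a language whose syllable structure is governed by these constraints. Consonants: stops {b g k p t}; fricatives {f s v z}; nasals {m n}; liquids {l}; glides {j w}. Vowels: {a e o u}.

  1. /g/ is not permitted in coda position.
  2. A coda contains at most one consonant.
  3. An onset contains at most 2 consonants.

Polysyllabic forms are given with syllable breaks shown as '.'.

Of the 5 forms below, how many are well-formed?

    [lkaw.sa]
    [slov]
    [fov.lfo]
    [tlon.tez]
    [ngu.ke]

5

[lkaw.sa] — σ1 onset /lk/ (2C), coda /w/ ok; σ2 onset /s/, coda /∅/ ok → well-formed
[slov] — σ1 onset /sl/ (2C), coda /v/ ok → well-formed
[fov.lfo] — σ1 onset /f/, coda /v/ ok; σ2 onset /lf/ (2C), coda /∅/ ok → well-formed
[tlon.tez] — σ1 onset /tl/ (2C), coda /n/ ok; σ2 onset /t/, coda /z/ ok → well-formed
[ngu.ke] — σ1 onset /ng/ (2C), coda /∅/ ok; σ2 onset /k/, coda /∅/ ok → well-formed
Well-formed: [lkaw.sa], [slov], [fov.lfo], [tlon.tez], [ngu.ke] → 5.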